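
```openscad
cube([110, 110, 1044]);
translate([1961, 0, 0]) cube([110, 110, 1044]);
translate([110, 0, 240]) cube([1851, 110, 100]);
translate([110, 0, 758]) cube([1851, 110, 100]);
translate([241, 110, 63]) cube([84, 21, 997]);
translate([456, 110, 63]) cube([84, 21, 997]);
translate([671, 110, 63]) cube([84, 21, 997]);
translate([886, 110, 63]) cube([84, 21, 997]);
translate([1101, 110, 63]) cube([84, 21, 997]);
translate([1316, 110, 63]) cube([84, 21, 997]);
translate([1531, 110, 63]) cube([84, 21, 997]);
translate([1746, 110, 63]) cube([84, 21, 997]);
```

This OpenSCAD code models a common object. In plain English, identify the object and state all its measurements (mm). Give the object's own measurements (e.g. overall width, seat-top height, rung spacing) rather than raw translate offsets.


A fence section. Two 110×110 mm posts, 1044 mm tall, stand on the floor with a clear span of 1851 mm between their inner faces. Two horizontal rails of 110×100 mm section span the gap between the posts with their undersides at z = 240 mm and z = 758 mm, flush with the posts' −y face. 8 pickets, each 84 mm wide, 21 mm thick and 997 mm tall, are fixed to the +y face of the rails with their bottoms at z = 63 mm, spaced across the span with a 131 mm gap after the −x post and between neighbouring pickets and before the +x post.


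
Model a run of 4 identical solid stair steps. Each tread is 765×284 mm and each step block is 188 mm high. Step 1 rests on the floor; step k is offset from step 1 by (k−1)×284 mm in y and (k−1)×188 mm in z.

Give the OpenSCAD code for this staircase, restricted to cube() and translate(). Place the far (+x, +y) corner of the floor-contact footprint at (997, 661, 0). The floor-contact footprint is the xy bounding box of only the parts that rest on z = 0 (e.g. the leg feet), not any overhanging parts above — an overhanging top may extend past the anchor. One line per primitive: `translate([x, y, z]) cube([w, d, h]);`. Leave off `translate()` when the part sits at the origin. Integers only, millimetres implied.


translate([232, 377, 0]) cube([765, 284, 188]);
translate([232, 661, 188]) cube([765, 284, 188]);
translate([232, 945, 376]) cube([765, 284, 188]);
translate([232, 1229, 564]) cube([765, 284, 188]);


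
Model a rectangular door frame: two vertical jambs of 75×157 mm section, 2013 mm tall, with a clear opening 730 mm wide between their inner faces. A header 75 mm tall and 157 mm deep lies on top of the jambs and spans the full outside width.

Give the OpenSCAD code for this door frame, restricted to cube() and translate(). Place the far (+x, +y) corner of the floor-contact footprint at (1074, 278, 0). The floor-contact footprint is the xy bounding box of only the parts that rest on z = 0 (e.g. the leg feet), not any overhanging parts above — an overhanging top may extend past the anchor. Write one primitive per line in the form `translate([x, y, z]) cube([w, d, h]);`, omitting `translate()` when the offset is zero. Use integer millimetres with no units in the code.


translate([194, 121, 0]) cube([75, 157, 2013]);
translate([999, 121, 0]) cube([75, 157, 2013]);
translate([194, 121, 2013]) cube([880, 157, 75]);


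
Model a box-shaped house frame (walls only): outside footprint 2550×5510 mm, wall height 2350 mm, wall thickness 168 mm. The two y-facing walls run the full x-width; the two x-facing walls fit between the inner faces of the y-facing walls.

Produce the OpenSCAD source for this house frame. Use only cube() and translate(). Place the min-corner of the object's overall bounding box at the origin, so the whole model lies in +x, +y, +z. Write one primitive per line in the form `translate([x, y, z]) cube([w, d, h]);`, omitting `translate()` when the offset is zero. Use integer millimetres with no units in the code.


cube([2550, 168, 2350]);
translate([0, 5342, 0]) cube([2550, 168, 2350]);
translate([0, 168, 0]) cube([168, 5174, 2350]);
translate([2382, 168, 0]) cube([168, 5174, 2350]);


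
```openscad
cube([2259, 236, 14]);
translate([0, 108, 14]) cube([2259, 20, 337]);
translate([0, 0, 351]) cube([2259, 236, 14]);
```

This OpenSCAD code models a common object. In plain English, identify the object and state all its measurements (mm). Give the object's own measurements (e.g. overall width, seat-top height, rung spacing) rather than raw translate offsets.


An I-beam lying along x, 2259 mm long. Overall section height 365 mm. Two flanges 236 mm wide (y) and 14 mm thick, one on the floor and one at the top; a web 20 mm thick runs between them, centred on the flange width.


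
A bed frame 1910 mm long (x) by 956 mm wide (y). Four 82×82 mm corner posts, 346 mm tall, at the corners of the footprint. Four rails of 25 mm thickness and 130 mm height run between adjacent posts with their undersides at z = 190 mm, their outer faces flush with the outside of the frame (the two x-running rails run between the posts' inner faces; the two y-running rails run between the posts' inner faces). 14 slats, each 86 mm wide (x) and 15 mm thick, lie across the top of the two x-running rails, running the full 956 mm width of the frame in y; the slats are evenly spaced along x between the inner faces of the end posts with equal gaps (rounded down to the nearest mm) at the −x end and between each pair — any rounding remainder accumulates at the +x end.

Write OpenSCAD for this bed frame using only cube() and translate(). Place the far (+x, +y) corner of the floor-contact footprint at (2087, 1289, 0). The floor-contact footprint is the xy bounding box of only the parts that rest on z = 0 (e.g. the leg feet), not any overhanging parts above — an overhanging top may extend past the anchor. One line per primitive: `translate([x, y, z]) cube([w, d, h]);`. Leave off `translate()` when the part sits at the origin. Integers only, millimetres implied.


translate([177, 333, 0]) cube([82, 82, 346]);
translate([177, 1207, 0]) cube([82, 82, 346]);
translate([2005, 333, 0]) cube([82, 82, 346]);
translate([2005, 1207, 0]) cube([82, 82, 346]);
translate([259, 333, 190]) cube([1746, 25, 130]);
translate([259, 1264, 190]) cube([1746, 25, 130]);
translate([177, 415, 190]) cube([25, 792, 130]);
translate([2062, 415, 190]) cube([25, 792, 130]);
translate([295, 333, 320]) cube([86, 956, 15]);
translate([417, 333, 320]) cube([86, 956, 15]);
translate([539, 333, 320]) cube([86, 956, 15]);
translate([661, 333, 320]) cube([86, 956, 15]);
translate([783, 333, 320]) cube([86, 956, 15]);
translate([905, 333, 320]) cube([86, 956, 15]);
translate([1027, 333, 320]) cube([86, 956, 15]);
translate([1149, 333, 320]) cube([86, 956, 15]);
translate([1271, 333, 320]) cube([86, 956, 15]);
translate([1393, 333, 320]) cube([86, 956, 15]);
translate([1515, 333, 320]) cube([86, 956, 15]);
translate([1637, 333, 320]) cube([86, 956, 15]);
translate([1759, 333, 320]) cube([86, 956, 15]);
translate([1881, 333, 320]) cube([86, 956, 15]);


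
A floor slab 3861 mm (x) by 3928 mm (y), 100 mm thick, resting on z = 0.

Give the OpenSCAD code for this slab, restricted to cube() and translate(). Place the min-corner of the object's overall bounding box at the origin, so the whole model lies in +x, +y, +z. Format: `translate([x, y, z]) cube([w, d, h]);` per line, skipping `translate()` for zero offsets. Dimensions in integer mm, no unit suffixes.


cube([3861, 3928, 100]);


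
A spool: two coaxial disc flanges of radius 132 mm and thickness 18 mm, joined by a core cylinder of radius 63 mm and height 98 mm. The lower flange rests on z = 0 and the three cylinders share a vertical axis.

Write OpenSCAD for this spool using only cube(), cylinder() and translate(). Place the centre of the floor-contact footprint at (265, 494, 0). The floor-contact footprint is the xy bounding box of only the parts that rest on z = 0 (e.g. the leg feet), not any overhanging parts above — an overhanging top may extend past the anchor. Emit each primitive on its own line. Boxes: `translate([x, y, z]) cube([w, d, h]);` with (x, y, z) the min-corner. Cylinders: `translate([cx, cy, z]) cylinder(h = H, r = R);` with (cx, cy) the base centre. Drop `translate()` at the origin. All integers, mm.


translate([265, 494, 0]) cylinder(h = 18, r = 132);
translate([265, 494, 18]) cylinder(h = 98, r = 63);
translate([265, 494, 116]) cylinder(h = 18, r = 132);


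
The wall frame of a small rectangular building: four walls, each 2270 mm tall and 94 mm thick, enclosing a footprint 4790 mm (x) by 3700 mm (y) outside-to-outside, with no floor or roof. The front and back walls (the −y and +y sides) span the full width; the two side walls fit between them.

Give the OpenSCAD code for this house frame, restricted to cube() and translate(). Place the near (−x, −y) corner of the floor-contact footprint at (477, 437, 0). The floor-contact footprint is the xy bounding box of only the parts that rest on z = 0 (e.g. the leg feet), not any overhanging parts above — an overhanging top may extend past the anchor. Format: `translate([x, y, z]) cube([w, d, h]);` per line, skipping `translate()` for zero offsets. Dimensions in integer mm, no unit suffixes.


translate([477, 437, 0]) cube([4790, 94, 2270]);
translate([477, 4043, 0]) cube([4790, 94, 2270]);
translate([477, 531, 0]) cube([94, 3512, 2270]);
translate([5173, 531, 0]) cube([94, 3512, 2270]);


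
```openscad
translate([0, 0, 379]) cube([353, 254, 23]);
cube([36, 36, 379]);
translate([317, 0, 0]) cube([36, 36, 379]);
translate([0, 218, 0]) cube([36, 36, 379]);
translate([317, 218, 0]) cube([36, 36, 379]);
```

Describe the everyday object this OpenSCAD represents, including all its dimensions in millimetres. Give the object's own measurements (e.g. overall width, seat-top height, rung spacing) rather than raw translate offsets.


A simple wooden stool: a rectangular seat 353 mm (x) by 254 mm (y), 23 mm thick, top face at z = 402 mm, on four square legs, each 36×36 mm in cross-section. The legs rest on z = 0, each flush with a corner of the seat.


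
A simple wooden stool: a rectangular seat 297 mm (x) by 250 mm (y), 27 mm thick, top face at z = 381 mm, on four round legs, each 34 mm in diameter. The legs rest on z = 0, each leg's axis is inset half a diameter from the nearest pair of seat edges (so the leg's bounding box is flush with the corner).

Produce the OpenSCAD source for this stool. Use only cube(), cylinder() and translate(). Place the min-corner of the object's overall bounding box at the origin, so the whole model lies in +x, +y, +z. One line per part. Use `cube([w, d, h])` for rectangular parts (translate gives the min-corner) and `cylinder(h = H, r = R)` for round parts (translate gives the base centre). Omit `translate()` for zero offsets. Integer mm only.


// leg_h = 381 - 27 = 354
translate([0, 0, 354]) cube([297, 250, 27]);
translate([17, 17, 0]) cylinder(h = 354, r = 17);
translate([280, 17, 0]) cylinder(h = 354, r = 17);
translate([17, 233, 0]) cylinder(h = 354, r = 17);
translate([280, 233, 0]) cylinder(h = 354, r = 17);


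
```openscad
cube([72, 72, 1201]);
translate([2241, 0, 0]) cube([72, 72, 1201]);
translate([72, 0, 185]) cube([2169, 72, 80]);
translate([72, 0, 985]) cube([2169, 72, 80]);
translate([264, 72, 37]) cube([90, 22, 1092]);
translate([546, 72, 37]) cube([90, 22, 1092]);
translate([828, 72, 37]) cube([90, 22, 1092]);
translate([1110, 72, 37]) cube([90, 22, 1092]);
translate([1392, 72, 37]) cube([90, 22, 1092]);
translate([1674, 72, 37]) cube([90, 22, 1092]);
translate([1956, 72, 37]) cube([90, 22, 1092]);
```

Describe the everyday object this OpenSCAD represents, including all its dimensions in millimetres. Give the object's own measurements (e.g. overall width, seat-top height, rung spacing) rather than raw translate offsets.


A fence section. Two 72×72 mm posts, 1201 mm tall, stand on the floor with a clear span of 2169 mm between their inner faces. Two horizontal rails of 72×80 mm section span the gap between the posts with their undersides at z = 185 mm and z = 985 mm, flush with the posts' −y face. 7 pickets, each 90 mm wide, 22 mm thick and 1092 mm tall, are fixed to the +y face of the rails with their bottoms at z = 37 mm, spaced across the span with a 192 mm gap after the −x post and between neighbouring pickets, with 195 mm left before the +x post.


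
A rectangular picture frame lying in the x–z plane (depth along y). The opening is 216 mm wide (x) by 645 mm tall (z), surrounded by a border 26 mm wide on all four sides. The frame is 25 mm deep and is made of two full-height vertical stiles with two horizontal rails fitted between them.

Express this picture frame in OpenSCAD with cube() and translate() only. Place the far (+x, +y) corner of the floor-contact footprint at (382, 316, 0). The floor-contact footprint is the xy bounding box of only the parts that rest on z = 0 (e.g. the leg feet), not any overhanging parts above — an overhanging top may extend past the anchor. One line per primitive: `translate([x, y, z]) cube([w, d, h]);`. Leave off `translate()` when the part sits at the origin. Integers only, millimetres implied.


translate([114, 291, 0]) cube([26, 25, 697]);
translate([356, 291, 0]) cube([26, 25, 697]);
translate([140, 291, 0]) cube([216, 25, 26]);
translate([140, 291, 671]) cube([216, 25, 26]);


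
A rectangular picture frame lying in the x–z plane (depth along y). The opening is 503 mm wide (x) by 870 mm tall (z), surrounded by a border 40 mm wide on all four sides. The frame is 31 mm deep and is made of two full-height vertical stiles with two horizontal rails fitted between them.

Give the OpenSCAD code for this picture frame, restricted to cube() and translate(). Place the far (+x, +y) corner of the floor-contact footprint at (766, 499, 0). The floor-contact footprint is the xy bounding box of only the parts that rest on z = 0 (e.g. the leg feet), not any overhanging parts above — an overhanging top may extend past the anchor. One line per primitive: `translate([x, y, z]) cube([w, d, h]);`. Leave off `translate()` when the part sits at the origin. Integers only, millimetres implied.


translate([183, 468, 0]) cube([40, 31, 950]);
translate([726, 468, 0]) cube([40, 31, 950]);
translate([223, 468, 0]) cube([503, 31, 40]);
translate([223, 468, 910]) cube([503, 31, 40]);


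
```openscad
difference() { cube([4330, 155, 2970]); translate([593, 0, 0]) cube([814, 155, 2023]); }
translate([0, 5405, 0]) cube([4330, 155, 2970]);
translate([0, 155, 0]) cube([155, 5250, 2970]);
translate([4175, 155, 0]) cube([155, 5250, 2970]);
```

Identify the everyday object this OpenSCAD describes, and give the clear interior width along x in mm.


A single room. The interior width is 4020 mm.

Four walls enclosing a rectangle with a door in the front wall — a room. Outside width 4330 minus two 155 mm walls gives 4020 mm.


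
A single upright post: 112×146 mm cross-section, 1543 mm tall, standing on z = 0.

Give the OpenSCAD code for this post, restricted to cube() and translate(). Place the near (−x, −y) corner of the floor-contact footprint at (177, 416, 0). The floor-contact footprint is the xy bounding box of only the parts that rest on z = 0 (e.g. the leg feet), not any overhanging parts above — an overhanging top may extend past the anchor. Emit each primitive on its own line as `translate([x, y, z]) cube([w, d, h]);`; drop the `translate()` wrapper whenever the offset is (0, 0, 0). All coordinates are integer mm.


translate([177, 416, 0]) cube([112, 146, 1543]);


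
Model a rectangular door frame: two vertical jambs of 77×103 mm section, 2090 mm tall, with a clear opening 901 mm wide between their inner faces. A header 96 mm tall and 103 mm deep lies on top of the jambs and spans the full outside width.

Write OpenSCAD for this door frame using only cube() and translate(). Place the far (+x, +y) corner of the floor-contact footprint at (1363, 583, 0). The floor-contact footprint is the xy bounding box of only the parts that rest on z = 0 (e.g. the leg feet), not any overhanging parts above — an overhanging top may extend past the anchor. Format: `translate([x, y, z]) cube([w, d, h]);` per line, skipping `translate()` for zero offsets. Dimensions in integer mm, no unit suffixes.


translate([308, 480, 0]) cube([77, 103, 2090]);
translate([1286, 480, 0]) cube([77, 103, 2090]);
translate([308, 480, 2090]) cube([1055, 103, 96]);


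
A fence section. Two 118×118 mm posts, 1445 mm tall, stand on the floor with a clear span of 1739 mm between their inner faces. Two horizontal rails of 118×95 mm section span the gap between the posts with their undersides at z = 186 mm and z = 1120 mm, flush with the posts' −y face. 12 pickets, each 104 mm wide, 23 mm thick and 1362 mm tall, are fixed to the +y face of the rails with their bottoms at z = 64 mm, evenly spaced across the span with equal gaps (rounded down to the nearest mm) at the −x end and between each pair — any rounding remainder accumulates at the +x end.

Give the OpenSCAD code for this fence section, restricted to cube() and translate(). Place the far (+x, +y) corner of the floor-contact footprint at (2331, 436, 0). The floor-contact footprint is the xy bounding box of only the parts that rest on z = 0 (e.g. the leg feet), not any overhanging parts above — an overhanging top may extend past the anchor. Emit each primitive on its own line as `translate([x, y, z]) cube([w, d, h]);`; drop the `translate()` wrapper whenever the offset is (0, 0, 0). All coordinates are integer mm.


translate([356, 318, 0]) cube([118, 118, 1445]);
translate([2213, 318, 0]) cube([118, 118, 1445]);
translate([474, 318, 186]) cube([1739, 118, 95]);
translate([474, 318, 1120]) cube([1739, 118, 95]);
translate([511, 436, 64]) cube([104, 23, 1362]);
translate([652, 436, 64]) cube([104, 23, 1362]);
translate([793, 436, 64]) cube([104, 23, 1362]);
translate([934, 436, 64]) cube([104, 23, 1362]);
translate([1075, 436, 64]) cube([104, 23, 1362]);
translate([1216, 436, 64]) cube([104, 23, 1362]);
translate([1357, 436, 64]) cube([104, 23, 1362]);
translate([1498, 436, 64]) cube([104, 23, 1362]);
translate([1639, 436, 64]) cube([104, 23, 1362]);
translate([1780, 436, 64]) cube([104, 23, 1362]);
translate([1921, 436, 64]) cube([104, 23, 1362]);
translate([2062, 436, 64]) cube([104, 23, 1362]);


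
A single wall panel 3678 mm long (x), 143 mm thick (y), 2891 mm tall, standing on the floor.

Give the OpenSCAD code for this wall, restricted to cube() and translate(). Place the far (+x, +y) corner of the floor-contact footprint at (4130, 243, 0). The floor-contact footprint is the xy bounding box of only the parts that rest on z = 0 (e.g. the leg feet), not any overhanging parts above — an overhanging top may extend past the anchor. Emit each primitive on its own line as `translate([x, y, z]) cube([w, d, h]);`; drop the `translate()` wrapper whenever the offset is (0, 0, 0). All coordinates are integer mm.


translate([452, 100, 0]) cube([3678, 143, 2891]);


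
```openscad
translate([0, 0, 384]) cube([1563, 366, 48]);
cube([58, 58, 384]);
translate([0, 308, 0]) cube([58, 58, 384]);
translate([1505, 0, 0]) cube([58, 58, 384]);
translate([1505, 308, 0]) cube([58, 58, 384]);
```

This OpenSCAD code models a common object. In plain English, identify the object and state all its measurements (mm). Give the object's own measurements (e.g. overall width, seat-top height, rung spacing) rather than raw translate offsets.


A long wooden bench with a 1563 mm (x) × 366 mm (y) seat, 48 mm thick, its top surface 432 mm above the floor. Four 58 mm square legs at the seat corners, flush with the edges, run from z = 0 to the seat underside.


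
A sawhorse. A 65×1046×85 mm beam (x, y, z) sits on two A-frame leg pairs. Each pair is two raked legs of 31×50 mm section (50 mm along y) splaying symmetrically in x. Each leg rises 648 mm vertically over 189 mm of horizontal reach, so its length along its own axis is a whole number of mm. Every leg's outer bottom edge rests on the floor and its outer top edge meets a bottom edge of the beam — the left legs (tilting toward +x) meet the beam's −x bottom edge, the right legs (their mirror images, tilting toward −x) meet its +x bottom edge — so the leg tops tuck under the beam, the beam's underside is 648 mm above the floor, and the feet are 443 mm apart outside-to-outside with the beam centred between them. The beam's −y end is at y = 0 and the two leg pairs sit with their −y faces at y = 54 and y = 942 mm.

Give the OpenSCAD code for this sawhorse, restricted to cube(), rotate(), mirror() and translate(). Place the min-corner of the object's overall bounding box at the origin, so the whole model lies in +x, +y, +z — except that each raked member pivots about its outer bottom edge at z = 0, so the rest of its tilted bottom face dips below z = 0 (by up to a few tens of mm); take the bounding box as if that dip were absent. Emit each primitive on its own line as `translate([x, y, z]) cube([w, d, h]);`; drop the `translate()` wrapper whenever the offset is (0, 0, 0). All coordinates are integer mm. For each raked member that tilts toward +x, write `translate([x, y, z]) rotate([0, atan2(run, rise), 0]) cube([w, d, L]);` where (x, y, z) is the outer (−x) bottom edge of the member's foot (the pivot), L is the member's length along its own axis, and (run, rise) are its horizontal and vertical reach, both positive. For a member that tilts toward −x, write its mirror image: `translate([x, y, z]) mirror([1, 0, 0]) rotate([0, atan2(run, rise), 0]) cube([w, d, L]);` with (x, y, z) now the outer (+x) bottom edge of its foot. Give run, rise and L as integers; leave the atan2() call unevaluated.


// leg length = √(189² + 648²) = 675
// right-leg outer foot x = 2·189 + 65 = 443
// beam min-corner = (189, 0, 648)
translate([189, 0, 648]) cube([65, 1046, 85]);
translate([0, 54, 0]) rotate([0, atan2(189, 648), 0]) cube([31, 50, 675]);
translate([443, 54, 0]) mirror([1, 0, 0]) rotate([0, atan2(189, 648), 0]) cube([31, 50, 675]);
translate([0, 942, 0]) rotate([0, atan2(189, 648), 0]) cube([31, 50, 675]);
translate([443, 942, 0]) mirror([1, 0, 0]) rotate([0, atan2(189, 648), 0]) cube([31, 50, 675]);


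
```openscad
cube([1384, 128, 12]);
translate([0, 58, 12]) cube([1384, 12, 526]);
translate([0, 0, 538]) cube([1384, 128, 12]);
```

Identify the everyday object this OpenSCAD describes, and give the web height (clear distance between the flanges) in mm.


An I-beam. The web height is 526 mm.

Two wide flanges with a thin centred web — an I-beam. Overall 550 mm minus two 12 mm flanges gives a web of 550 − 2·12 = 526 mm.


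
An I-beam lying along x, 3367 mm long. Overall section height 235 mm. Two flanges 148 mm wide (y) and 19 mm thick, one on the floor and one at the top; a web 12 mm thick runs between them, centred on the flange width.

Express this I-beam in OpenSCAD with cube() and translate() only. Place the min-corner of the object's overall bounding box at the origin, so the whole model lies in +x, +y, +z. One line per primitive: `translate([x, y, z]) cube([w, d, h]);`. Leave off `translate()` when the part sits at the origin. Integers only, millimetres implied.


cube([3367, 148, 19]);
translate([0, 68, 19]) cube([3367, 12, 197]);
translate([0, 0, 216]) cube([3367, 148, 19]);


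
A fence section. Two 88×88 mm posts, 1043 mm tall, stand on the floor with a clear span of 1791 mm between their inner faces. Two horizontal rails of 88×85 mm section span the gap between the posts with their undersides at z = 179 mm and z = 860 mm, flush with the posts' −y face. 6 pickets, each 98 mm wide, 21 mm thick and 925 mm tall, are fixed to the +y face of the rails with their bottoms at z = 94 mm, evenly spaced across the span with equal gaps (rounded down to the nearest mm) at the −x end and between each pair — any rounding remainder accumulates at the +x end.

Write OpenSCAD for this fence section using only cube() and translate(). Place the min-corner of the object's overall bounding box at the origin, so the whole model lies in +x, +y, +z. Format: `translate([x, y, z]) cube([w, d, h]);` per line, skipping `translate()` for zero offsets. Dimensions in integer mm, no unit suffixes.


cube([88, 88, 1043]);
translate([1879, 0, 0]) cube([88, 88, 1043]);
translate([88, 0, 179]) cube([1791, 88, 85]);
translate([88, 0, 860]) cube([1791, 88, 85]);
translate([259, 88, 94]) cube([98, 21, 925]);
translate([528, 88, 94]) cube([98, 21, 925]);
translate([797, 88, 94]) cube([98, 21, 925]);
translate([1066, 88, 94]) cube([98, 21, 925]);
translate([1335, 88, 94]) cube([98, 21, 925]);
translate([1604, 88, 94]) cube([98, 21, 925]);


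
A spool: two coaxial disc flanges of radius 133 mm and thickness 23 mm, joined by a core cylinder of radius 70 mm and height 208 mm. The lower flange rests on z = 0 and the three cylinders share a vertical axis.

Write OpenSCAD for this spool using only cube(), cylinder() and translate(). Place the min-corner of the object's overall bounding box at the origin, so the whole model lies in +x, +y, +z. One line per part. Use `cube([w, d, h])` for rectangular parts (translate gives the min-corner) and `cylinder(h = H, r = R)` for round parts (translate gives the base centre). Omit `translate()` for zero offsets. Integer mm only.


translate([133, 133, 0]) cylinder(h = 23, r = 133);
translate([133, 133, 23]) cylinder(h = 208, r = 70);
translate([133, 133, 231]) cylinder(h = 23, r = 133);


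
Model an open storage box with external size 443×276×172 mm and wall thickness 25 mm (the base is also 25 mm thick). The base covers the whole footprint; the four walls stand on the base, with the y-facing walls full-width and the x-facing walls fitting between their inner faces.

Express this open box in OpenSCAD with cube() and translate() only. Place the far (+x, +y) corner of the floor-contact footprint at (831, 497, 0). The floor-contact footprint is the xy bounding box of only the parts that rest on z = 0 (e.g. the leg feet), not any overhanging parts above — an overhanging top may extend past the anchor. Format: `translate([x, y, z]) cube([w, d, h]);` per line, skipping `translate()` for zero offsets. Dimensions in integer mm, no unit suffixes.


translate([388, 221, 0]) cube([443, 276, 25]);
translate([388, 221, 25]) cube([443, 25, 147]);
translate([388, 472, 25]) cube([443, 25, 147]);
translate([388, 246, 25]) cube([25, 226, 147]);
translate([806, 246, 25]) cube([25, 226, 147]);


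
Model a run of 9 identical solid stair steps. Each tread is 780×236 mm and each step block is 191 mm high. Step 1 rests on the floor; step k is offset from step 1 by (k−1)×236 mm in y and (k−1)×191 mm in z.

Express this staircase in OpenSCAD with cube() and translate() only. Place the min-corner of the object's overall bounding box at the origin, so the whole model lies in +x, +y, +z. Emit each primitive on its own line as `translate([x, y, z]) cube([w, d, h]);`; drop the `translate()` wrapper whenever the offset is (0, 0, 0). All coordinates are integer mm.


cube([780, 236, 191]);
translate([0, 236, 191]) cube([780, 236, 191]);
translate([0, 472, 382]) cube([780, 236, 191]);
translate([0, 708, 573]) cube([780, 236, 191]);
translate([0, 944, 764]) cube([780, 236, 191]);
translate([0, 1180, 955]) cube([780, 236, 191]);
translate([0, 1416, 1146]) cube([780, 236, 191]);
translate([0, 1652, 1337]) cube([780, 236, 191]);
translate([0, 1888, 1528]) cube([780, 236, 191]);


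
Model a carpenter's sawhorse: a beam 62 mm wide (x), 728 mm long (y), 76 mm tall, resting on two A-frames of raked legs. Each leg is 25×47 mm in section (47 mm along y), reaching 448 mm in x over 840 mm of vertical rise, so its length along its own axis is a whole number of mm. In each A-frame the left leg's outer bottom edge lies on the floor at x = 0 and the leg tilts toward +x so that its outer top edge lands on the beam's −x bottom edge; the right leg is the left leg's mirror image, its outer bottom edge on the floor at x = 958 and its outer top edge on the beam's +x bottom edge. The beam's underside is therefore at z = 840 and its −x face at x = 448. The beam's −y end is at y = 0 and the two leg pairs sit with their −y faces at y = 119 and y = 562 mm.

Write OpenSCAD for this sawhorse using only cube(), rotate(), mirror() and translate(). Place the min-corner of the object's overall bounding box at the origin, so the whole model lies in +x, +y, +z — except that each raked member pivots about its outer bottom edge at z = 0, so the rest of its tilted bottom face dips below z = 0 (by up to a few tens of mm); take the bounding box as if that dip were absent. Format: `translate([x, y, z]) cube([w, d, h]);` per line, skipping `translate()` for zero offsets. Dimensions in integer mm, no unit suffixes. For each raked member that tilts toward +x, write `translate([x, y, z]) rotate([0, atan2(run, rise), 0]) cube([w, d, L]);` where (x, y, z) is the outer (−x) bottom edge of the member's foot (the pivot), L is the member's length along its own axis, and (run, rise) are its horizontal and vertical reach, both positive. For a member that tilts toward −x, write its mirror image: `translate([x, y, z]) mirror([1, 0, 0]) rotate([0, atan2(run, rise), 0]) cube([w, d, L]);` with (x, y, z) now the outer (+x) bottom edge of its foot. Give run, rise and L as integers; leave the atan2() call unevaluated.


translate([448, 0, 840]) cube([62, 728, 76]);
translate([0, 119, 0]) rotate([0, atan2(448, 840), 0]) cube([25, 47, 952]);
translate([958, 119, 0]) mirror([1, 0, 0]) rotate([0, atan2(448, 840), 0]) cube([25, 47, 952]);
translate([0, 562, 0]) rotate([0, atan2(448, 840), 0]) cube([25, 47, 952]);
translate([958, 562, 0]) mirror([1, 0, 0]) rotate([0, atan2(448, 840), 0]) cube([25, 47, 952]);


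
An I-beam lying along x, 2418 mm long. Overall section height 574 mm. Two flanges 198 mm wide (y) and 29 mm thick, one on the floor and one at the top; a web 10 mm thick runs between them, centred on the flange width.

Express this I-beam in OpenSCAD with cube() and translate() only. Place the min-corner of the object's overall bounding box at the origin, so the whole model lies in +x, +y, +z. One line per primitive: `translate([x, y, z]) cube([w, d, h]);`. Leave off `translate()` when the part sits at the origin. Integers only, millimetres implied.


cube([2418, 198, 29]);
translate([0, 94, 29]) cube([2418, 10, 516]);
translate([0, 0, 545]) cube([2418, 198, 29]);


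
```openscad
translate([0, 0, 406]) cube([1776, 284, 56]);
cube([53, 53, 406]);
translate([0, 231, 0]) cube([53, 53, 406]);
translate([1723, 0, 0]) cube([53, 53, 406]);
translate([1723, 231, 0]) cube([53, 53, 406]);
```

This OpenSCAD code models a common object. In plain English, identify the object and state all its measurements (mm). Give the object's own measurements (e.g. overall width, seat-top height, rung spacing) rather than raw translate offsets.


A long wooden bench with a 1776 mm (x) × 284 mm (y) seat, 56 mm thick, its top surface 462 mm above the floor. Four 53 mm square legs at the seat corners, flush with the edges, run from z = 0 to the seat underside.


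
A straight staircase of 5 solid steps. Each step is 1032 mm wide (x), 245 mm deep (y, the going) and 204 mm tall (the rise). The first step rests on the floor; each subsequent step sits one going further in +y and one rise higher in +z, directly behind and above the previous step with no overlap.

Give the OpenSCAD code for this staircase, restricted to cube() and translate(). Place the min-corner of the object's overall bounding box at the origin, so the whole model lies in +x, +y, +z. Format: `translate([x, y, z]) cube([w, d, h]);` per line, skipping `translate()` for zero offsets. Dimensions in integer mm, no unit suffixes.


cube([1032, 245, 204]);
translate([0, 245, 204]) cube([1032, 245, 204]);
translate([0, 490, 408]) cube([1032, 245, 204]);
translate([0, 735, 612]) cube([1032, 245, 204]);
translate([0, 980, 816]) cube([1032, 245, 204]);


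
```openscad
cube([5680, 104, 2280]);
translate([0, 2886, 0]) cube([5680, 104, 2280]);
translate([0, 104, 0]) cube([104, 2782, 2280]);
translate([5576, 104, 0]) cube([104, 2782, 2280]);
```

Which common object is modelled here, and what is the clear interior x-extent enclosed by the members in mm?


A house (or room) frame. The interior width is 5472 mm.

Four 2280 mm walls enclosing a rectangle with no floor or roof — a room or house frame. Outside width is 5680 mm and wall thickness is 104 mm, so the interior width is 5680 − 2 × 104 = 5472 mm.


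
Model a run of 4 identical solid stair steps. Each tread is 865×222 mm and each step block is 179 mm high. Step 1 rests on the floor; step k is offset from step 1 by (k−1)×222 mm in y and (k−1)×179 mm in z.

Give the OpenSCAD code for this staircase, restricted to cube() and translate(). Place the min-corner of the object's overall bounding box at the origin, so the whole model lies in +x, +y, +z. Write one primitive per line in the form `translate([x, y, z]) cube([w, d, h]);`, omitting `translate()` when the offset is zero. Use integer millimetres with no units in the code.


cube([865, 222, 179]);
translate([0, 222, 179]) cube([865, 222, 179]);
translate([0, 444, 358]) cube([865, 222, 179]);
translate([0, 666, 537]) cube([865, 222, 179]);


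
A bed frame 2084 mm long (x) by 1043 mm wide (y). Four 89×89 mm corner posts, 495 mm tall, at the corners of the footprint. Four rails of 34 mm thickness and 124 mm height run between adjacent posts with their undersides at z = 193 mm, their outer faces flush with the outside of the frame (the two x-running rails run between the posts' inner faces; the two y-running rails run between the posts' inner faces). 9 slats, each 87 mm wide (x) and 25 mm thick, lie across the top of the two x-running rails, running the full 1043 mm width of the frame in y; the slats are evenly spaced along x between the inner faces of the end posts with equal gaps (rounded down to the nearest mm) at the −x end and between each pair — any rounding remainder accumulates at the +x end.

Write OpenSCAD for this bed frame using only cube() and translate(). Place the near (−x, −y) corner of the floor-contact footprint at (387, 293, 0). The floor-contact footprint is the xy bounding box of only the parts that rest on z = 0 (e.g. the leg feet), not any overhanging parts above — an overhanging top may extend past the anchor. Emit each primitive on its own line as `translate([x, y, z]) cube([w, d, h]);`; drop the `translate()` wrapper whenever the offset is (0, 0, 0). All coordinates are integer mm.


// slat z = rail_z + rail_h = 193 + 124 = 317
// slat gap = ⌊(1906 − 9·87) / 10⌋ = 112
translate([387, 293, 0]) cube([89, 89, 495]);
translate([387, 1247, 0]) cube([89, 89, 495]);
translate([2382, 293, 0]) cube([89, 89, 495]);
translate([2382, 1247, 0]) cube([89, 89, 495]);
translate([476, 293, 193]) cube([1906, 34, 124]);
translate([476, 1302, 193]) cube([1906, 34, 124]);
translate([387, 382, 193]) cube([34, 865, 124]);
translate([2437, 382, 193]) cube([34, 865, 124]);
translate([588, 293, 317]) cube([87, 1043, 25]);
translate([787, 293, 317]) cube([87, 1043, 25]);
translate([986, 293, 317]) cube([87, 1043, 25]);
translate([1185, 293, 317]) cube([87, 1043, 25]);
translate([1384, 293, 317]) cube([87, 1043, 25]);
translate([1583, 293, 317]) cube([87, 1043, 25]);
translate([1782, 293, 317]) cube([87, 1043, 25]);
translate([1981, 293, 317]) cube([87, 1043, 25]);
translate([2180, 293, 317]) cube([87, 1043, 25]);


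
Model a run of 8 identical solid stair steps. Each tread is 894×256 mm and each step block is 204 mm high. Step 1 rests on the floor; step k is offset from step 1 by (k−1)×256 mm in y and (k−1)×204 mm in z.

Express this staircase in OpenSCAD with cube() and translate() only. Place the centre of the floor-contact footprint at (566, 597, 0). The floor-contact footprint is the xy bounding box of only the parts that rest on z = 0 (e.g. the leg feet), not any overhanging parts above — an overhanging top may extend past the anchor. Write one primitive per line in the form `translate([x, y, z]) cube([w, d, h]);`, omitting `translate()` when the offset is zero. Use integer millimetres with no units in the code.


translate([119, 469, 0]) cube([894, 256, 204]);
translate([119, 725, 204]) cube([894, 256, 204]);
translate([119, 981, 408]) cube([894, 256, 204]);
translate([119, 1237, 612]) cube([894, 256, 204]);
translate([119, 1493, 816]) cube([894, 256, 204]);
translate([119, 1749, 1020]) cube([894, 256, 204]);
translate([119, 2005, 1224]) cube([894, 256, 204]);
translate([119, 2261, 1428]) cube([894, 256, 204]);


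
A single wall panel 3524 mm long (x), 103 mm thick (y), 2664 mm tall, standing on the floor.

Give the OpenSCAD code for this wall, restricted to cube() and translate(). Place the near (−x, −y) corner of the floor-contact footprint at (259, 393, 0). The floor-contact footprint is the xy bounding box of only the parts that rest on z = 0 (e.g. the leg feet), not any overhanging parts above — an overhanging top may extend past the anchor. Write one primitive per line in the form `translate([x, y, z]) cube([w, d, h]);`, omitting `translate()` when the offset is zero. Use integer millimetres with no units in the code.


translate([259, 393, 0]) cube([3524, 103, 2664]);


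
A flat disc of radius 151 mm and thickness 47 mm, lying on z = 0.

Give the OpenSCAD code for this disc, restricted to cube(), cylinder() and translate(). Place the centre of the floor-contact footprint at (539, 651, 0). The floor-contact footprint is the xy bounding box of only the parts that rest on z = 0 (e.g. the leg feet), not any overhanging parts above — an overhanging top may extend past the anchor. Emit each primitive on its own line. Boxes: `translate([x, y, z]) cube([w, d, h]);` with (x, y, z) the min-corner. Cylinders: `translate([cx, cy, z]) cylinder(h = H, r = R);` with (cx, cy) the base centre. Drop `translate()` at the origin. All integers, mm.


translate([539, 651, 0]) cylinder(h = 47, r = 151);


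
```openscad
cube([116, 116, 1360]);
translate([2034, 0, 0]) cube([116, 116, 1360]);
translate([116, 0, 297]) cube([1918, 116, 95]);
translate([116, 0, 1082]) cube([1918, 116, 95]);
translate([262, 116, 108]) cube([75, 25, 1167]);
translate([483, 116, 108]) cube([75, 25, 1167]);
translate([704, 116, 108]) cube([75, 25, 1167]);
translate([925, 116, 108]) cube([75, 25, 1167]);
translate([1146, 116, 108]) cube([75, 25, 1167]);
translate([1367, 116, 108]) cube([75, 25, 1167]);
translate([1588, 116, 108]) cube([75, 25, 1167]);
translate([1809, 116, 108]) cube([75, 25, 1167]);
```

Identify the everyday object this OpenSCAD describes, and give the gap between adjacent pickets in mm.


A fence section. The picket gap is 146 mm.

Two posts, two rails, 8 pickets — a fence section. Span 1918 mm holds 8 pickets of 75 mm with 9 equal gaps: ⌊(1918 − 8·75) / 9⌋ = 146 mm.


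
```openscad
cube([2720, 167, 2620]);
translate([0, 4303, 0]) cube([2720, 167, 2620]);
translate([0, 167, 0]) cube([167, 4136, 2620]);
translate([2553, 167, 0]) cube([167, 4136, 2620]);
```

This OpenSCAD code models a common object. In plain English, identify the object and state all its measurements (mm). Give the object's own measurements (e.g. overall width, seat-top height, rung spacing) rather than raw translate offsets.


The wall frame of a small rectangular building: four walls, each 2620 mm tall and 167 mm thick, enclosing a footprint 2720 mm (x) by 4470 mm (y) outside-to-outside, with no floor or roof. The front and back walls (the −y and +y sides) span the full width; the two side walls fit between them.


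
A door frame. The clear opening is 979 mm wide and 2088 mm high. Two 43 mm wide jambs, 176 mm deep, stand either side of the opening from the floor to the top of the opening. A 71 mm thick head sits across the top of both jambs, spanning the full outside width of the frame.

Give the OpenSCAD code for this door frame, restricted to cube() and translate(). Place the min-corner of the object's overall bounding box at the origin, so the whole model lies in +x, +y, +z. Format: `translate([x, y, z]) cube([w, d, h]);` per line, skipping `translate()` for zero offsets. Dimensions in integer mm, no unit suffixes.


cube([43, 176, 2088]);
translate([1022, 0, 0]) cube([43, 176, 2088]);
translate([0, 0, 2088]) cube([1065, 176, 71]);
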